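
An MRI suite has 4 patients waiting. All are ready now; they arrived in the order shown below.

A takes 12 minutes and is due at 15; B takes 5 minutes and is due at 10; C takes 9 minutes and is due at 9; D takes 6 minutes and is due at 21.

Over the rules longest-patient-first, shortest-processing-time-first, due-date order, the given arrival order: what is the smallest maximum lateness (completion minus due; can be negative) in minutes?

11

LPT (decreasing processing time): A C D B.
A: 0→12, due 15, lateness -3
C: 12→21, due 9, lateness 12
D: 21→27, due 21, lateness 6
B: 27→32, due 10, lateness 22
Maximum = 22.
SPT (increasing processing time): B D C A.
B: 0→5, due 10, lateness -5
D: 5→11, due 21, lateness -10
C: 11→20, due 9, lateness 11
A: 20→32, due 15, lateness 17
Maximum = 17.
EDD (increasing due date): C B A D.
C: 0→9, due 9, lateness 0
B: 9→14, due 10, lateness 4
A: 14→26, due 15, lateness 11
D: 26→32, due 21, lateness 11
Maximum = 11.
FIFO (arrival order): A B C D.
A: 0→12, due 15, lateness -3
B: 12→17, due 10, lateness 7
C: 17→26, due 9, lateness 17
D: 26→32, due 21, lateness 11
Maximum = 17.
LPT 22, SPT 17, EDD 11, FIFO 17 → minimum 11.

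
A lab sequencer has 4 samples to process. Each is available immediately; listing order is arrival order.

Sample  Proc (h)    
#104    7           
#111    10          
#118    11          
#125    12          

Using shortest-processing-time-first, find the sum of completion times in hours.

92

SPT (increasing processing time): #104 #111 #118 #125.
#104: 0→7
#111: 7→17
#118: 17→28
#125: 28→40
Sum = 7+17+28+40 = 92.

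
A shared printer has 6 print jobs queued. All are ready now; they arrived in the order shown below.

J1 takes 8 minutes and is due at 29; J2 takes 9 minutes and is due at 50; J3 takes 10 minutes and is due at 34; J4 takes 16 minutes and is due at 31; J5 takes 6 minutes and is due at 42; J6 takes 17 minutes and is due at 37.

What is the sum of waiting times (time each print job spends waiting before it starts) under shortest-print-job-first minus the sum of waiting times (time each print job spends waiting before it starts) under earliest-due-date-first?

-49

SPT (increasing processing time): J5 J1 J2 J3 J4 J6.
J5: waits 0, runs 0→6
J1: waits 6, runs 6→14
J2: waits 14, runs 14→23
J3: waits 23, runs 23→33
J4: waits 33, runs 33→49
J6: waits 49, runs 49→66
Sum = 0+6+14+23+33+49 = 125.
EDD (increasing due date): J1 J4 J3 J6 J5 J2.
J1: waits 0, runs 0→8
J4: waits 8, runs 8→24
J3: waits 24, runs 24→34
J6: waits 34, runs 34→51
J5: waits 51, runs 51→57
J2: waits 57, runs 57→66
Sum = 0+8+24+34+51+57 = 174.
Difference = 125 − 174 = -49.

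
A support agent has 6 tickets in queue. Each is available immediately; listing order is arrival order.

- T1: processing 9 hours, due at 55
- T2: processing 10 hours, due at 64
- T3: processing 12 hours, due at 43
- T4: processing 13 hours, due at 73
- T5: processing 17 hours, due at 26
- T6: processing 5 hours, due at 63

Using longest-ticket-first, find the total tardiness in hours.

9

LPT (decreasing processing time): T5 T4 T3 T2 T1 T6.
T5: 0→17, due 26, tardiness 0
T4: 17→30, due 73, tardiness 0
T3: 30→42, due 43, tardiness 0
T2: 42→52, due 64, tardiness 0
T1: 52→61, due 55, tardiness 6
T6: 61→66, due 63, tardiness 3
Sum = 0+0+0+0+6+3 = 9.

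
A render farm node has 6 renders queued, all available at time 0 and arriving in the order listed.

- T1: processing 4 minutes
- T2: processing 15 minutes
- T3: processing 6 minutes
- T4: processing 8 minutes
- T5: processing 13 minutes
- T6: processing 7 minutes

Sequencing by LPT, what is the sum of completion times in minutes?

224

LPT (decreasing processing time): T2 T5 T4 T6 T3 T1.
T2: 0→15
T5: 15→28
T4: 28→36
T6: 36→43
T3: 43→49
T1: 49→53
Sum = 15+28+36+43+49+53 = 224.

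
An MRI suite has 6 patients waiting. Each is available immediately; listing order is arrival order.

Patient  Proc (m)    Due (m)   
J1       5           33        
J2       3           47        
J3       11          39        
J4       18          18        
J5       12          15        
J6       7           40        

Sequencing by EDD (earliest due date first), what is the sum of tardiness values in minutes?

EDD (increasing due date): J5 J4 J1 J3 J6 J2.
J5: 0→12, due 15, tardiness 0
J4: 12→30, due 18, tardiness 12
J1: 30→35, due 33, tardiness 2
J3: 35→46, due 39, tardiness 7
J6: 46→53, due 40, tardiness 13
J2: 53→56, due 47, tardiness 9
Sum = 0+12+2+7+13+9 = 43.

43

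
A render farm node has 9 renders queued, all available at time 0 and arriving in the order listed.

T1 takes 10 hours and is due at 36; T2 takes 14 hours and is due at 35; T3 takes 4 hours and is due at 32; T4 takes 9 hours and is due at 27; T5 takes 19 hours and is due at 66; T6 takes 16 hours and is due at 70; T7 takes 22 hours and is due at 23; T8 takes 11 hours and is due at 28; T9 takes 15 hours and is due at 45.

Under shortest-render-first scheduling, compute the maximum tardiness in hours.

97

SPT (increasing processing time): T3 T4 T1 T8 T2 T9 T6 T5 T7.
T3: 0→4, due 32, tardiness 0
T4: 4→13, due 27, tardiness 0
T1: 13→23, due 36, tardiness 0
T8: 23→34, due 28, tardiness 6
T2: 34→48, due 35, tardiness 13
T9: 48→63, due 45, tardiness 18
T6: 63→79, due 70, tardiness 9
T5: 79→98, due 66, tardiness 32
T7: 98→120, due 23, tardiness 97
Maximum = 97.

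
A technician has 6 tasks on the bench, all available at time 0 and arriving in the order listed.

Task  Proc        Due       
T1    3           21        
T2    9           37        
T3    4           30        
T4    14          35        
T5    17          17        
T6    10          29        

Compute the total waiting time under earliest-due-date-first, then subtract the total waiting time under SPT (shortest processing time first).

EDD (increasing due date): T5 T1 T6 T3 T4 T2.
T5: waits 0, runs 0→17
T1: waits 17, runs 17→20
T6: waits 20, runs 20→30
T3: waits 30, runs 30→34
T4: waits 34, runs 34→48
T2: waits 48, runs 48→57
Sum = 0+17+20+30+34+48 = 149.
SPT (increasing processing time): T1 T3 T2 T6 T4 T5.
T1: waits 0, runs 0→3
T3: waits 3, runs 3→7
T2: waits 7, runs 7→16
T6: waits 16, runs 16→26
T4: waits 26, runs 26→40
T5: waits 40, runs 40→57
Sum = 0+3+7+16+26+40 = 92.
Difference = 149 − 92 = 57.

57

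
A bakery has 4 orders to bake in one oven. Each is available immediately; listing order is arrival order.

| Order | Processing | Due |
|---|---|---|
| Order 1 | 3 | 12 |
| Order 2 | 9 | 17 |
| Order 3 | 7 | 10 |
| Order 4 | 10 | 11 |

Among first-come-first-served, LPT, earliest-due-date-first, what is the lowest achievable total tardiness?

26

FIFO (arrival order): Order 1 Order 2 Order 3 Order 4.
Order 1: 0→3, due 12, tardiness 0
Order 2: 3→12, due 17, tardiness 0
Order 3: 12→19, due 10, tardiness 9
Order 4: 19→29, due 11, tardiness 18
Sum = 0+0+9+18 = 27.
LPT (decreasing processing time): Order 4 Order 2 Order 3 Order 1.
Order 4: 0→10, due 11, tardiness 0
Order 2: 10→19, due 17, tardiness 2
Order 3: 19→26, due 10, tardiness 16
Order 1: 26→29, due 12, tardiness 17
Sum = 0+2+16+17 = 35.
EDD (increasing due date): Order 3 Order 4 Order 1 Order 2.
Order 3: 0→7, due 10, tardiness 0
Order 4: 7→17, due 11, tardiness 6
Order 1: 17→20, due 12, tardiness 8
Order 2: 20→29, due 17, tardiness 12
Sum = 0+6+8+12 = 26.
FIFO 27, LPT 35, EDD 26 → minimum 26.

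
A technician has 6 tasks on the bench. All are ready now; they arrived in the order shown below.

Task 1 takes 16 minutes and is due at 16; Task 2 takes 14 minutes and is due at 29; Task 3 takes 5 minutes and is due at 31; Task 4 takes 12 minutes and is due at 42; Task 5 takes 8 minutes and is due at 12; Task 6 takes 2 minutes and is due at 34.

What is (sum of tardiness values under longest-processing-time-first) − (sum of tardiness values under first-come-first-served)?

10

LPT (decreasing processing time): Task 1 Task 2 Task 4 Task 5 Task 3 Task 6.
Task 1: 0→16, due 16, tardiness 0
Task 2: 16→30, due 29, tardiness 1
Task 4: 30→42, due 42, tardiness 0
Task 5: 42→50, due 12, tardiness 38
Task 3: 50→55, due 31, tardiness 24
Task 6: 55→57, due 34, tardiness 23
Sum = 0+1+0+38+24+23 = 86.
FIFO (arrival order): Task 1 Task 2 Task 3 Task 4 Task 5 Task 6.
Task 1: 0→16, due 16, tardiness 0
Task 2: 16→30, due 29, tardiness 1
Task 3: 30→35, due 31, tardiness 4
Task 4: 35→47, due 42, tardiness 5
Task 5: 47→55, due 12, tardiness 43
Task 6: 55→57, due 34, tardiness 23
Sum = 0+1+4+5+43+23 = 76.
Difference = 86 − 76 = 10.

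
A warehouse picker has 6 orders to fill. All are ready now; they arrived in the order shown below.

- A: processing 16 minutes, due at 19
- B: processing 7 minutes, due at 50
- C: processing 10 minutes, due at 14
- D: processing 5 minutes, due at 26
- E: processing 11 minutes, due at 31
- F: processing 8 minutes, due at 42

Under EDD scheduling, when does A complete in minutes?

26

EDD (increasing due date): C A D E F B.
C: 0→10
A: 10→26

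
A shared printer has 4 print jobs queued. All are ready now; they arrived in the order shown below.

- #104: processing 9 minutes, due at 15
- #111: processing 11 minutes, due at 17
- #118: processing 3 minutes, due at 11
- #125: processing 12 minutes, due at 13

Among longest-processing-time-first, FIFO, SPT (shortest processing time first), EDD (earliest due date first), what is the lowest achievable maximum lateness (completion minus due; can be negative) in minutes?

18

LPT (decreasing processing time): #125 #111 #104 #118.
#125: 0→12, due 13, lateness -1
#111: 12→23, due 17, lateness 6
#104: 23→32, due 15, lateness 17
#118: 32→35, due 11, lateness 24
Maximum = 24.
FIFO (arrival order): #104 #111 #118 #125.
#104: 0→9, due 15, lateness -6
#111: 9→20, due 17, lateness 3
#118: 20→23, due 11, lateness 12
#125: 23→35, due 13, lateness 22
Maximum = 22.
SPT (increasing processing time): #118 #104 #111 #125.
#118: 0→3, due 11, lateness -8
#104: 3→12, due 15, lateness -3
#111: 12→23, due 17, lateness 6
#125: 23→35, due 13, lateness 22
Maximum = 22.
EDD (increasing due date): #118 #125 #104 #111.
#118: 0→3, due 11, lateness -8
#125: 3→15, due 13, lateness 2
#104: 15→24, due 15, lateness 9
#111: 24→35, due 17, lateness 18
Maximum = 18.
LPT 24, FIFO 22, SPT 22, EDD 18 → minimum 18.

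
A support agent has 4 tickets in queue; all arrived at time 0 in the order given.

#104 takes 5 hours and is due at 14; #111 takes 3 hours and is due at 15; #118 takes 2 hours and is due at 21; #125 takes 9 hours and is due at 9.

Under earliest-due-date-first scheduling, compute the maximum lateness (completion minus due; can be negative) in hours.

EDD (increasing due date): #125 #104 #111 #118.
#125: 0→9, due 9, lateness 0
#104: 9→14, due 14, lateness 0
#111: 14→17, due 15, lateness 2
#118: 17→19, due 21, lateness -2
Maximum = 2.

2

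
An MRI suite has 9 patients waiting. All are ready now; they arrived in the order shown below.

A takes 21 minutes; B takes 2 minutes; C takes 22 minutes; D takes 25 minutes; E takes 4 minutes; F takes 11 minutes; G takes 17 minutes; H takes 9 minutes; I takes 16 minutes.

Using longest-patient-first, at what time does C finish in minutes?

LPT (decreasing processing time): D C A G I F H E B.
D: 0→25
C: 25→47

47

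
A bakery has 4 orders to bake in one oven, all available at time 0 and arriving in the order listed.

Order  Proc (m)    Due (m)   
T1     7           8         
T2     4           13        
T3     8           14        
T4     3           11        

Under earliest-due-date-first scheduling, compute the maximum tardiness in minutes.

8

EDD (increasing due date): T1 T4 T2 T3.
T1: 0→7, due 8, tardiness 0
T4: 7→10, due 11, tardiness 0
T2: 10→14, due 13, tardiness 1
T3: 14→22, due 14, tardiness 8
Maximum = 8.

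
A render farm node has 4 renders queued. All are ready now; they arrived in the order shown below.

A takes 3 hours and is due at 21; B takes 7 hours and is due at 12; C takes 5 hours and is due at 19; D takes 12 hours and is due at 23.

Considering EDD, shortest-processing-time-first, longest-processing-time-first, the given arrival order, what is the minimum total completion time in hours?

EDD (increasing due date): B C A D.
B: 0→7
C: 7→12
A: 12→15
D: 15→27
Sum = 7+12+15+27 = 61.
SPT (increasing processing time): A C B D.
A: 0→3
C: 3→8
B: 8→15
D: 15→27
Sum = 3+8+15+27 = 53.
LPT (decreasing processing time): D B C A.
D: 0→12
B: 12→19
C: 19→24
A: 24→27
Sum = 12+19+24+27 = 82.
FIFO (arrival order): A B C D.
A: 0→3
B: 3→10
C: 10→15
D: 15→27
Sum = 3+10+15+27 = 55.
EDD 61, SPT 53, LPT 82, FIFO 55 → minimum 53.

53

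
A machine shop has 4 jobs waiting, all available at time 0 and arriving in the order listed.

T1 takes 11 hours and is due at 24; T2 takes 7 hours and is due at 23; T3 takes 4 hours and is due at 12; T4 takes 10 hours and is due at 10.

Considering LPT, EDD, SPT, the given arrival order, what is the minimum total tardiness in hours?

LPT (decreasing processing time): T1 T4 T2 T3.
T1: 0→11, due 24, tardiness 0
T4: 11→21, due 10, tardiness 11
T2: 21→28, due 23, tardiness 5
T3: 28→32, due 12, tardiness 20
Sum = 0+11+5+20 = 36.
EDD (increasing due date): T4 T3 T2 T1.
T4: 0→10, due 10, tardiness 0
T3: 10→14, due 12, tardiness 2
T2: 14→21, due 23, tardiness 0
T1: 21→32, due 24, tardiness 8
Sum = 0+2+0+8 = 10.
SPT (increasing processing time): T3 T2 T4 T1.
T3: 0→4, due 12, tardiness 0
T2: 4→11, due 23, tardiness 0
T4: 11→21, due 10, tardiness 11
T1: 21→32, due 24, tardiness 8
Sum = 0+0+11+8 = 19.
FIFO (arrival order): T1 T2 T3 T4.
T1: 0→11, due 24, tardiness 0
T2: 11→18, due 23, tardiness 0
T3: 18→22, due 12, tardiness 10
T4: 22→32, due 10, tardiness 22
Sum = 0+0+10+22 = 32.
LPT 36, EDD 10, SPT 19, FIFO 32 → minimum 10.

10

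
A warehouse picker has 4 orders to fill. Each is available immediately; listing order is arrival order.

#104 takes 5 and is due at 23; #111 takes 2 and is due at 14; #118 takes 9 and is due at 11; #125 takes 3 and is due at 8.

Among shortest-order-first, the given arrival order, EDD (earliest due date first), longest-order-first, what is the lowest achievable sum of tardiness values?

1

SPT (increasing processing time): #111 #125 #104 #118.
#111: 0→2, due 14, tardiness 0
#125: 2→5, due 8, tardiness 0
#104: 5→10, due 23, tardiness 0
#118: 10→19, due 11, tardiness 8
Sum = 0+0+0+8 = 8.
FIFO (arrival order): #104 #111 #118 #125.
#104: 0→5, due 23, tardiness 0
#111: 5→7, due 14, tardiness 0
#118: 7→16, due 11, tardiness 5
#125: 16→19, due 8, tardiness 11
Sum = 0+0+5+11 = 16.
EDD (increasing due date): #125 #118 #111 #104.
#125: 0→3, due 8, tardiness 0
#118: 3→12, due 11, tardiness 1
#111: 12→14, due 14, tardiness 0
#104: 14→19, due 23, tardiness 0
Sum = 0+1+0+0 = 1.
LPT (decreasing processing time): #118 #104 #125 #111.
#118: 0→9, due 11, tardiness 0
#104: 9→14, due 23, tardiness 0
#125: 14→17, due 8, tardiness 9
#111: 17→19, due 14, tardiness 5
Sum = 0+0+9+5 = 14.
SPT 8, FIFO 16, EDD 1, LPT 14 → minimum 1.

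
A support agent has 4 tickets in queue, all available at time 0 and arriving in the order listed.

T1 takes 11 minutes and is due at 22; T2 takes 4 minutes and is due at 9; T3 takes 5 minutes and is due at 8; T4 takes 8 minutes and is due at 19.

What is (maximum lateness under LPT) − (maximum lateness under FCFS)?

7

LPT (decreasing processing time): T1 T4 T3 T2.
T1: 0→11, due 22, lateness -11
T4: 11→19, due 19, lateness 0
T3: 19→24, due 8, lateness 16
T2: 24→28, due 9, lateness 19
Maximum = 19.
FIFO (arrival order): T1 T2 T3 T4.
T1: 0→11, due 22, lateness -11
T2: 11→15, due 9, lateness 6
T3: 15→20, due 8, lateness 12
T4: 20→28, due 19, lateness 9
Maximum = 12.
Difference = 19 − 12 = 7.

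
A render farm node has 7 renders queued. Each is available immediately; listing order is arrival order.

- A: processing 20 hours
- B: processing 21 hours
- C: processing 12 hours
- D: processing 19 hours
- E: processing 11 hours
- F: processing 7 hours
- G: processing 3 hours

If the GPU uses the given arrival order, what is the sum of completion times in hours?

FIFO (arrival order): A B C D E F G.
A: 0→20
B: 20→41
C: 41→53
D: 53→72
E: 72→83
F: 83→90
G: 90→93
Sum = 20+41+53+72+83+90+93 = 452.

452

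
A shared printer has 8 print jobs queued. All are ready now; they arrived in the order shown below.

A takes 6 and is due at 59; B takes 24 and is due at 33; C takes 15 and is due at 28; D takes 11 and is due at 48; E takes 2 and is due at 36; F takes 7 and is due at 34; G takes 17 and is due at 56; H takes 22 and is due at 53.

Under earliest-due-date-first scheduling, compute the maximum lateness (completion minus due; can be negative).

45

EDD (increasing due date): C B F E D H G A.
C: 0→15, due 28, lateness -13
B: 15→39, due 33, lateness 6
F: 39→46, due 34, lateness 12
E: 46→48, due 36, lateness 12
D: 48→59, due 48, lateness 11
H: 59→81, due 53, lateness 28
G: 81→98, due 56, lateness 42
A: 98→104, due 59, lateness 45
Maximum = 45.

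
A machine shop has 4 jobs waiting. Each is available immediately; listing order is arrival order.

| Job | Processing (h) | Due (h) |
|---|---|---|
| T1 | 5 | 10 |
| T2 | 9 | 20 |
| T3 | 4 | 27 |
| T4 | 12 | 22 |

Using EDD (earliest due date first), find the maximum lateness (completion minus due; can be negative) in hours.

4

EDD (increasing due date): T1 T2 T4 T3.
T1: 0→5, due 10, lateness -5
T2: 5→14, due 20, lateness -6
T4: 14→26, due 22, lateness 4
T3: 26→30, due 27, lateness 3
Maximum = 4.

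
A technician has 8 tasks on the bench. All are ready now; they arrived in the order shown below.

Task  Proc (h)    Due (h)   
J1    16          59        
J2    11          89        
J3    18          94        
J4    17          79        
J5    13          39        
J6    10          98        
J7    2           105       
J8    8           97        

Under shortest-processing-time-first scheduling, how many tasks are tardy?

3

SPT (increasing processing time): J7 J8 J6 J2 J5 J1 J4 J3.
J7: 0→2, due 105, tardiness 0
J8: 2→10, due 97, tardiness 0
J6: 10→20, due 98, tardiness 0
J2: 20→31, due 89, tardiness 0
J5: 31→44, due 39, tardiness 5
J1: 44→60, due 59, tardiness 1
J4: 60→77, due 79, tardiness 0
J3: 77→95, due 94, tardiness 1
Late tasks: 3.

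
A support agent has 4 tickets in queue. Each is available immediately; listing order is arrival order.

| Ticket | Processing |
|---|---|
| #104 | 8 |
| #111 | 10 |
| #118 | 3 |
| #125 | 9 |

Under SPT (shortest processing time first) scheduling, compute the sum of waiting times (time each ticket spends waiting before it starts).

SPT (increasing processing time): #118 #104 #125 #111.
#118: waits 0, runs 0→3
#104: waits 3, runs 3→11
#125: waits 11, runs 11→20
#111: waits 20, runs 20→30
Sum = 0+3+11+20 = 34.

34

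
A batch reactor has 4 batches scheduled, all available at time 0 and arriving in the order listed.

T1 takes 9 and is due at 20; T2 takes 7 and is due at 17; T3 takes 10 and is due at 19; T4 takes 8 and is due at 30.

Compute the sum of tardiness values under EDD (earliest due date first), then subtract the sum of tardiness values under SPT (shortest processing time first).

EDD (increasing due date): T2 T3 T1 T4.
T2: 0→7, due 17, tardiness 0
T3: 7→17, due 19, tardiness 0
T1: 17→26, due 20, tardiness 6
T4: 26→34, due 30, tardiness 4
Sum = 0+0+6+4 = 10.
SPT (increasing processing time): T2 T4 T1 T3.
T2: 0→7, due 17, tardiness 0
T4: 7→15, due 30, tardiness 0
T1: 15→24, due 20, tardiness 4
T3: 24→34, due 19, tardiness 15
Sum = 0+0+4+15 = 19.
Difference = 10 − 19 = -9.

-9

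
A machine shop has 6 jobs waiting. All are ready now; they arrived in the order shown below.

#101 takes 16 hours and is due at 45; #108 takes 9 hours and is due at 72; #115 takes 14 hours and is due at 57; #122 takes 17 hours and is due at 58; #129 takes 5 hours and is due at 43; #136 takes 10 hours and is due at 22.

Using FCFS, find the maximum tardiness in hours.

FIFO (arrival order): #101 #108 #115 #122 #129 #136.
#101: 0→16, due 45, tardiness 0
#108: 16→25, due 72, tardiness 0
#115: 25→39, due 57, tardiness 0
#122: 39→56, due 58, tardiness 0
#129: 56→61, due 43, tardiness 18
#136: 61→71, due 22, tardiness 49
Maximum = 49.

49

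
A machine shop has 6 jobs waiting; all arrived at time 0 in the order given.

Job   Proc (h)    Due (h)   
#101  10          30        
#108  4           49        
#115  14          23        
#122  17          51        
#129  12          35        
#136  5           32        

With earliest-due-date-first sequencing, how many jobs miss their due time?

EDD (increasing due date): #115 #101 #136 #129 #108 #122.
#115: 0→14, due 23, tardiness 0
#101: 14→24, due 30, tardiness 0
#136: 24→29, due 32, tardiness 0
#129: 29→41, due 35, tardiness 6
#108: 41→45, due 49, tardiness 0
#122: 45→62, due 51, tardiness 11
Late jobs: 2.

2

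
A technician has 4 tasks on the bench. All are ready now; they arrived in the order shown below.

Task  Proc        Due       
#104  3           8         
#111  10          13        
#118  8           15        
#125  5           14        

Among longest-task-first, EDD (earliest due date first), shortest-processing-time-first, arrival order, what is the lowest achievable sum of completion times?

53

LPT (decreasing processing time): #111 #118 #125 #104.
#111: 0→10
#118: 10→18
#125: 18→23
#104: 23→26
Sum = 10+18+23+26 = 77.
EDD (increasing due date): #104 #111 #125 #118.
#104: 0→3
#111: 3→13
#125: 13→18
#118: 18→26
Sum = 3+13+18+26 = 60.
SPT (increasing processing time): #104 #125 #118 #111.
#104: 0→3
#125: 3→8
#118: 8→16
#111: 16→26
Sum = 3+8+16+26 = 53.
FIFO (arrival order): #104 #111 #118 #125.
#104: 0→3
#111: 3→13
#118: 13→21
#125: 21→26
Sum = 3+13+21+26 = 63.
LPT 77, EDD 60, SPT 53, FIFO 63 → minimum 53.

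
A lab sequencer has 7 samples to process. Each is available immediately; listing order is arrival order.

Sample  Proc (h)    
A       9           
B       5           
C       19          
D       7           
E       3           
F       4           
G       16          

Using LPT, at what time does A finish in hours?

LPT (decreasing processing time): C G A D B F E.
C: 0→19
G: 19→35
A: 35→44

44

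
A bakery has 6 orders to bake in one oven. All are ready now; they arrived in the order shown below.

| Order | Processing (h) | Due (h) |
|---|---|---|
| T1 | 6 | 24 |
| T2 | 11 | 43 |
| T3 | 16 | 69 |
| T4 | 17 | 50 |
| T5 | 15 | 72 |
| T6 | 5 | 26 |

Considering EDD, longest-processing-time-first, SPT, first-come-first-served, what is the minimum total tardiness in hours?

EDD (increasing due date): T1 T6 T2 T4 T3 T5.
T1: 0→6, due 24, tardiness 0
T6: 6→11, due 26, tardiness 0
T2: 11→22, due 43, tardiness 0
T4: 22→39, due 50, tardiness 0
T3: 39→55, due 69, tardiness 0
T5: 55→70, due 72, tardiness 0
Sum = 0+0+0+0+0+0 = 0.
LPT (decreasing processing time): T4 T3 T5 T2 T1 T6.
T4: 0→17, due 50, tardiness 0
T3: 17→33, due 69, tardiness 0
T5: 33→48, due 72, tardiness 0
T2: 48→59, due 43, tardiness 16
T1: 59→65, due 24, tardiness 41
T6: 65→70, due 26, tardiness 44
Sum = 0+0+0+16+41+44 = 101.
SPT (increasing processing time): T6 T1 T2 T5 T3 T4.
T6: 0→5, due 26, tardiness 0
T1: 5→11, due 24, tardiness 0
T2: 11→22, due 43, tardiness 0
T5: 22→37, due 72, tardiness 0
T3: 37→53, due 69, tardiness 0
T4: 53→70, due 50, tardiness 20
Sum = 0+0+0+0+0+20 = 20.
FIFO (arrival order): T1 T2 T3 T4 T5 T6.
T1: 0→6, due 24, tardiness 0
T2: 6→17, due 43, tardiness 0
T3: 17→33, due 69, tardiness 0
T4: 33→50, due 50, tardiness 0
T5: 50→65, due 72, tardiness 0
T6: 65→70, due 26, tardiness 44
Sum = 0+0+0+0+0+44 = 44.
EDD 0, LPT 101, SPT 20, FIFO 44 → minimum 0.

0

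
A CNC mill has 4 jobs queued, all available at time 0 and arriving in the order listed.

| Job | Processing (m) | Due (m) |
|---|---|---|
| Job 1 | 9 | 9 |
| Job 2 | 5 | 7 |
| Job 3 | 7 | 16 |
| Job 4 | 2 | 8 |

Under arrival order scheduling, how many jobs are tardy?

3

FIFO (arrival order): Job 1 Job 2 Job 3 Job 4.
Job 1: 0→9, due 9, tardiness 0
Job 2: 9→14, due 7, tardiness 7
Job 3: 14→21, due 16, tardiness 5
Job 4: 21→23, due 8, tardiness 15
Late jobs: 3.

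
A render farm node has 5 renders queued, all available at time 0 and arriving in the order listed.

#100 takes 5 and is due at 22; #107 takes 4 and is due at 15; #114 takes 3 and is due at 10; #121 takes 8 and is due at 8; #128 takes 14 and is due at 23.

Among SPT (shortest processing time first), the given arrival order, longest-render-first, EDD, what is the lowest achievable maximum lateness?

11

SPT (increasing processing time): #114 #107 #100 #121 #128.
#114: 0→3, due 10, lateness -7
#107: 3→7, due 15, lateness -8
#100: 7→12, due 22, lateness -10
#121: 12→20, due 8, lateness 12
#128: 20→34, due 23, lateness 11
Maximum = 12.
FIFO (arrival order): #100 #107 #114 #121 #128.
#100: 0→5, due 22, lateness -17
#107: 5→9, due 15, lateness -6
#114: 9→12, due 10, lateness 2
#121: 12→20, due 8, lateness 12
#128: 20→34, due 23, lateness 11
Maximum = 12.
LPT (decreasing processing time): #128 #121 #100 #107 #114.
#128: 0→14, due 23, lateness -9
#121: 14→22, due 8, lateness 14
#100: 22→27, due 22, lateness 5
#107: 27→31, due 15, lateness 16
#114: 31→34, due 10, lateness 24
Maximum = 24.
EDD (increasing due date): #121 #114 #107 #100 #128.
#121: 0→8, due 8, lateness 0
#114: 8→11, due 10, lateness 1
#107: 11→15, due 15, lateness 0
#100: 15→20, due 22, lateness -2
#128: 20→34, due 23, lateness 11
Maximum = 11.
SPT 12, FIFO 12, LPT 24, EDD 11 → minimum 11.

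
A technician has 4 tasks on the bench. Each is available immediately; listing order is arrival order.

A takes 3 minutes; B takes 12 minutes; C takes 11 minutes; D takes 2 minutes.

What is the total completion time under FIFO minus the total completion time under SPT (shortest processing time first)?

FIFO (arrival order): A B C D.
A: 0→3
B: 3→15
C: 15→26
D: 26→28
Sum = 3+15+26+28 = 72.
SPT (increasing processing time): D A C B.
D: 0→2
A: 2→5
C: 5→16
B: 16→28
Sum = 2+5+16+28 = 51.
Difference = 72 − 51 = 21.

21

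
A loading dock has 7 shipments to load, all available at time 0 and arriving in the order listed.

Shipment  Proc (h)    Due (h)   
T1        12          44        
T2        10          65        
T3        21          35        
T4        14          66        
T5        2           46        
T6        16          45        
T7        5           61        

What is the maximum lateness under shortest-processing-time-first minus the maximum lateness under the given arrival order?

SPT (increasing processing time): T5 T7 T2 T1 T4 T6 T3.
T5: 0→2, due 46, lateness -44
T7: 2→7, due 61, lateness -54
T2: 7→17, due 65, lateness -48
T1: 17→29, due 44, lateness -15
T4: 29→43, due 66, lateness -23
T6: 43→59, due 45, lateness 14
T3: 59→80, due 35, lateness 45
Maximum = 45.
FIFO (arrival order): T1 T2 T3 T4 T5 T6 T7.
T1: 0→12, due 44, lateness -32
T2: 12→22, due 65, lateness -43
T3: 22→43, due 35, lateness 8
T4: 43→57, due 66, lateness -9
T5: 57→59, due 46, lateness 13
T6: 59→75, due 45, lateness 30
T7: 75→80, due 61, lateness 19
Maximum = 30.
Difference = 45 − 30 = 15.

15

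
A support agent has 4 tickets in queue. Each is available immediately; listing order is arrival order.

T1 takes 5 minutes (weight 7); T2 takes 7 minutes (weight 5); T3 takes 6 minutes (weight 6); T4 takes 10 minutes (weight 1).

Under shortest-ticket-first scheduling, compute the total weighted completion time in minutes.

SPT (increasing processing time): T1 T3 T2 T4.
T1: finishes 5, weight 7, w·C = 35
T3: finishes 11, weight 6, w·C = 66
T2: finishes 18, weight 5, w·C = 90
T4: finishes 28, weight 1, w·C = 28
Sum = 35+66+90+28 = 219.

219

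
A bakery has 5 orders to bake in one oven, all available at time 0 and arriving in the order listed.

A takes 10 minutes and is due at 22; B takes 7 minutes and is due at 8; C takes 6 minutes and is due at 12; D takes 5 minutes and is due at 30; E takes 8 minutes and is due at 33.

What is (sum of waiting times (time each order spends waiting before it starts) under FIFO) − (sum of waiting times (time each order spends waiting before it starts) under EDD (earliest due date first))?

FIFO (arrival order): A B C D E.
A: waits 0, runs 0→10
B: waits 10, runs 10→17
C: waits 17, runs 17→23
D: waits 23, runs 23→28
E: waits 28, runs 28→36
Sum = 0+10+17+23+28 = 78.
EDD (increasing due date): B C A D E.
B: waits 0, runs 0→7
C: waits 7, runs 7→13
A: waits 13, runs 13→23
D: waits 23, runs 23→28
E: waits 28, runs 28→36
Sum = 0+7+13+23+28 = 71.
Difference = 78 − 71 = 7.

7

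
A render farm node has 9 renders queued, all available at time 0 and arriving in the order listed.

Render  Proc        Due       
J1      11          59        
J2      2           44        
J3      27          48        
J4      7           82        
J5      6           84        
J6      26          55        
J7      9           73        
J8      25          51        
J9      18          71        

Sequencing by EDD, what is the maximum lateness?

EDD (increasing due date): J2 J3 J8 J6 J1 J9 J7 J4 J5.
J2: 0→2, due 44, lateness -42
J3: 2→29, due 48, lateness -19
J8: 29→54, due 51, lateness 3
J6: 54→80, due 55, lateness 25
J1: 80→91, due 59, lateness 32
J9: 91→109, due 71, lateness 38
J7: 109→118, due 73, lateness 45
J4: 118→125, due 82, lateness 43
J5: 125→131, due 84, lateness 47
Maximum = 47.

47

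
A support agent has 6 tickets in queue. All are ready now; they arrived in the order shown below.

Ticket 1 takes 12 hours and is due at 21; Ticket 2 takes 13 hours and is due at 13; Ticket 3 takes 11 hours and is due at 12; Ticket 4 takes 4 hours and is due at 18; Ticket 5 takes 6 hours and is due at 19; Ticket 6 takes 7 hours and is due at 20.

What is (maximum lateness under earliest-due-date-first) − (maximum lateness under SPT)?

EDD (increasing due date): Ticket 3 Ticket 2 Ticket 4 Ticket 5 Ticket 6 Ticket 1.
Ticket 3: 0→11, due 12, lateness -1
Ticket 2: 11→24, due 13, lateness 11
Ticket 4: 24→28, due 18, lateness 10
Ticket 5: 28→34, due 19, lateness 15
Ticket 6: 34→41, due 20, lateness 21
Ticket 1: 41→53, due 21, lateness 32
Maximum = 32.
SPT (increasing processing time): Ticket 4 Ticket 5 Ticket 6 Ticket 3 Ticket 1 Ticket 2.
Ticket 4: 0→4, due 18, lateness -14
Ticket 5: 4→10, due 19, lateness -9
Ticket 6: 10→17, due 20, lateness -3
Ticket 3: 17→28, due 12, lateness 16
Ticket 1: 28→40, due 21, lateness 19
Ticket 2: 40→53, due 13, lateness 40
Maximum = 40.
Difference = 32 − 40 = -8.

-8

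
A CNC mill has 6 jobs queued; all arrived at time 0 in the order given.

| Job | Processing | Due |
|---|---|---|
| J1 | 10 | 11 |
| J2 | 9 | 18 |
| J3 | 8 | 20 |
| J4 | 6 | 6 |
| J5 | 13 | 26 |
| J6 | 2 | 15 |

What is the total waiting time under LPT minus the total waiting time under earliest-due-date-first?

52

LPT (decreasing processing time): J5 J1 J2 J3 J4 J6.
J5: waits 0, runs 0→13
J1: waits 13, runs 13→23
J2: waits 23, runs 23→32
J3: waits 32, runs 32→40
J4: waits 40, runs 40→46
J6: waits 46, runs 46→48
Sum = 0+13+23+32+40+46 = 154.
EDD (increasing due date): J4 J1 J6 J2 J3 J5.
J4: waits 0, runs 0→6
J1: waits 6, runs 6→16
J6: waits 16, runs 16→18
J2: waits 18, runs 18→27
J3: waits 27, runs 27→35
J5: waits 35, runs 35→48
Sum = 0+6+16+18+27+35 = 102.
Difference = 154 − 102 = 52.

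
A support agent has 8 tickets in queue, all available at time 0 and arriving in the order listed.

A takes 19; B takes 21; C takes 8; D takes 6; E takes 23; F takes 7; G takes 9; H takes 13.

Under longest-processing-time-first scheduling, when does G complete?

LPT (decreasing processing time): E B A H G C F D.
E: 0→23
B: 23→44
A: 44→63
H: 63→76
G: 76→85

85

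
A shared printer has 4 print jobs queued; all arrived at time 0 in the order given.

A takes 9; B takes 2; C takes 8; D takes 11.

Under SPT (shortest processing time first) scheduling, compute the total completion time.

61

SPT (increasing processing time): B C A D.
B: 0→2
C: 2→10
A: 10→19
D: 19→30
Sum = 2+10+19+30 = 61.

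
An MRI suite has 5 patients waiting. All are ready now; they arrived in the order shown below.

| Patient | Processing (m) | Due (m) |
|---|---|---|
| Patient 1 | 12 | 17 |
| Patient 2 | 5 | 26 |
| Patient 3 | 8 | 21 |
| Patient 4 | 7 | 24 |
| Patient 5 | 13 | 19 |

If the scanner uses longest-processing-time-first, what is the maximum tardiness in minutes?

LPT (decreasing processing time): Patient 5 Patient 1 Patient 3 Patient 4 Patient 2.
Patient 5: 0→13, due 19, tardiness 0
Patient 1: 13→25, due 17, tardiness 8
Patient 3: 25→33, due 21, tardiness 12
Patient 4: 33→40, due 24, tardiness 16
Patient 2: 40→45, due 26, tardiness 19
Maximum = 19.

19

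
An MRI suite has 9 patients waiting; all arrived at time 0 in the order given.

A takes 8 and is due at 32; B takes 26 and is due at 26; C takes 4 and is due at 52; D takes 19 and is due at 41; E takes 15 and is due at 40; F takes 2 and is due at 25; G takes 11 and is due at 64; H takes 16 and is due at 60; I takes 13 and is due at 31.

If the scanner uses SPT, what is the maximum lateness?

88

SPT (increasing processing time): F C A G I E H D B.
F: 0→2, due 25, lateness -23
C: 2→6, due 52, lateness -46
A: 6→14, due 32, lateness -18
G: 14→25, due 64, lateness -39
I: 25→38, due 31, lateness 7
E: 38→53, due 40, lateness 13
H: 53→69, due 60, lateness 9
D: 69→88, due 41, lateness 47
B: 88→114, due 26, lateness 88
Maximum = 88.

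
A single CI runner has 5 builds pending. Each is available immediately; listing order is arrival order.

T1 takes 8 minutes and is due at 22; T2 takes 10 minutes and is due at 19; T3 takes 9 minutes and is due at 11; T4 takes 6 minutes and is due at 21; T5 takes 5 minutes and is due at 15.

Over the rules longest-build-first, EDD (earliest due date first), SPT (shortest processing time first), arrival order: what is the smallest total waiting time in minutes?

LPT (decreasing processing time): T2 T3 T1 T4 T5.
T2: waits 0, runs 0→10
T3: waits 10, runs 10→19
T1: waits 19, runs 19→27
T4: waits 27, runs 27→33
T5: waits 33, runs 33→38
Sum = 0+10+19+27+33 = 89.
EDD (increasing due date): T3 T5 T2 T4 T1.
T3: waits 0, runs 0→9
T5: waits 9, runs 9→14
T2: waits 14, runs 14→24
T4: waits 24, runs 24→30
T1: waits 30, runs 30→38
Sum = 0+9+14+24+30 = 77.
SPT (increasing processing time): T5 T4 T1 T3 T2.
T5: waits 0, runs 0→5
T4: waits 5, runs 5→11
T1: waits 11, runs 11→19
T3: waits 19, runs 19→28
T2: waits 28, runs 28→38
Sum = 0+5+11+19+28 = 63.
FIFO (arrival order): T1 T2 T3 T4 T5.
T1: waits 0, runs 0→8
T2: waits 8, runs 8→18
T3: waits 18, runs 18→27
T4: waits 27, runs 27→33
T5: waits 33, runs 33→38
Sum = 0+8+18+27+33 = 86.
LPT 89, EDD 77, SPT 63, FIFO 86 → minimum 63.

63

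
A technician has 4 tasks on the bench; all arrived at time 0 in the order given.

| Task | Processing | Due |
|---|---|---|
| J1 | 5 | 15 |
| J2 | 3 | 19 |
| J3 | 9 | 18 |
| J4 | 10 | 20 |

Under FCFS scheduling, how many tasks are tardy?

FIFO (arrival order): J1 J2 J3 J4.
J1: 0→5, due 15, tardiness 0
J2: 5→8, due 19, tardiness 0
J3: 8→17, due 18, tardiness 0
J4: 17→27, due 20, tardiness 7
Late tasks: 1.

1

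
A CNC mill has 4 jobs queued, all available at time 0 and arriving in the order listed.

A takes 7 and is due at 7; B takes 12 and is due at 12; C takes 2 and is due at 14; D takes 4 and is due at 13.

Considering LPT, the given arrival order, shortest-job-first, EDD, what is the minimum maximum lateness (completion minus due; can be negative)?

11

LPT (decreasing processing time): B A D C.
B: 0→12, due 12, lateness 0
A: 12→19, due 7, lateness 12
D: 19→23, due 13, lateness 10
C: 23→25, due 14, lateness 11
Maximum = 12.
FIFO (arrival order): A B C D.
A: 0→7, due 7, lateness 0
B: 7→19, due 12, lateness 7
C: 19→21, due 14, lateness 7
D: 21→25, due 13, lateness 12
Maximum = 12.
SPT (increasing processing time): C D A B.
C: 0→2, due 14, lateness -12
D: 2→6, due 13, lateness -7
A: 6→13, due 7, lateness 6
B: 13→25, due 12, lateness 13
Maximum = 13.
EDD (increasing due date): A B D C.
A: 0→7, due 7, lateness 0
B: 7→19, due 12, lateness 7
D: 19→23, due 13, lateness 10
C: 23→25, due 14, lateness 11
Maximum = 11.
LPT 12, FIFO 12, SPT 13, EDD 11 → minimum 11.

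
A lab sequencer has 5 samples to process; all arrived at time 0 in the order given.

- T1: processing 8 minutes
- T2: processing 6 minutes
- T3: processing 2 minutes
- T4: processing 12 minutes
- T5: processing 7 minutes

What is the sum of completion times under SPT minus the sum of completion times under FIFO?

SPT (increasing processing time): T3 T2 T5 T1 T4.
T3: 0→2
T2: 2→8
T5: 8→15
T1: 15→23
T4: 23→35
Sum = 2+8+15+23+35 = 83.
FIFO (arrival order): T1 T2 T3 T4 T5.
T1: 0→8
T2: 8→14
T3: 14→16
T4: 16→28
T5: 28→35
Sum = 8+14+16+28+35 = 101.
Difference = 83 − 101 = -18.

-18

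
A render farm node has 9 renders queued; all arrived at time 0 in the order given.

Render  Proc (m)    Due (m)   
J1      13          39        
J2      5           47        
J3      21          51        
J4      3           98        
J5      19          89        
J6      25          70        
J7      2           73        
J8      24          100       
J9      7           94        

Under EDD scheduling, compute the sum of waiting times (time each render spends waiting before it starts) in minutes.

EDD (increasing due date): J1 J2 J3 J6 J7 J5 J9 J4 J8.
J1: waits 0, runs 0→13
J2: waits 13, runs 13→18
J3: waits 18, runs 18→39
J6: waits 39, runs 39→64
J7: waits 64, runs 64→66
J5: waits 66, runs 66→85
J9: waits 85, runs 85→92
J4: waits 92, runs 92→95
J8: waits 95, runs 95→119
Sum = 0+13+18+39+64+66+85+92+95 = 472.

472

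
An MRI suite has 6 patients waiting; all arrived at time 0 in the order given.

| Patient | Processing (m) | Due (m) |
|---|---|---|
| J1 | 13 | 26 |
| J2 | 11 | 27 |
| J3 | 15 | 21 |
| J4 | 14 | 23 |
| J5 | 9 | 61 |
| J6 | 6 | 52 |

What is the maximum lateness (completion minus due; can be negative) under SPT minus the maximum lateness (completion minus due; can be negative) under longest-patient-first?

21

SPT (increasing processing time): J6 J5 J2 J1 J4 J3.
J6: 0→6, due 52, lateness -46
J5: 6→15, due 61, lateness -46
J2: 15→26, due 27, lateness -1
J1: 26→39, due 26, lateness 13
J4: 39→53, due 23, lateness 30
J3: 53→68, due 21, lateness 47
Maximum = 47.
LPT (decreasing processing time): J3 J4 J1 J2 J5 J6.
J3: 0→15, due 21, lateness -6
J4: 15→29, due 23, lateness 6
J1: 29→42, due 26, lateness 16
J2: 42→53, due 27, lateness 26
J5: 53→62, due 61, lateness 1
J6: 62→68, due 52, lateness 16
Maximum = 26.
Difference = 47 − 26 = 21.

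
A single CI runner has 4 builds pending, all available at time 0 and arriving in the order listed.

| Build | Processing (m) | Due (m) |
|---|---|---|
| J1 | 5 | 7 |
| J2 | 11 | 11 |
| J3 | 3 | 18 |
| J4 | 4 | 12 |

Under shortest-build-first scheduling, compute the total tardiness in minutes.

SPT (increasing processing time): J3 J4 J1 J2.
J3: 0→3, due 18, tardiness 0
J4: 3→7, due 12, tardiness 0
J1: 7→12, due 7, tardiness 5
J2: 12→23, due 11, tardiness 12
Sum = 0+0+5+12 = 17.

17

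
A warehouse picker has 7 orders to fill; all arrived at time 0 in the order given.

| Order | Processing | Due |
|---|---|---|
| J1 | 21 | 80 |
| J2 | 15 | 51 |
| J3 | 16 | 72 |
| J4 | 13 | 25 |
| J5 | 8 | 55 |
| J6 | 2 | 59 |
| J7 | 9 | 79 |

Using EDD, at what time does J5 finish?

EDD (increasing due date): J4 J2 J5 J6 J3 J7 J1.
J4: 0→13
J2: 13→28
J5: 28→36

36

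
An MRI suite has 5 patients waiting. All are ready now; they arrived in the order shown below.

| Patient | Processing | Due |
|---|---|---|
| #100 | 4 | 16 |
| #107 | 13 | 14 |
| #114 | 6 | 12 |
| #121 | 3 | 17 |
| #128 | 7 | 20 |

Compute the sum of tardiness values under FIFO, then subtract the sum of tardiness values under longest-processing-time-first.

FIFO (arrival order): #100 #107 #114 #121 #128.
#100: 0→4, due 16, tardiness 0
#107: 4→17, due 14, tardiness 3
#114: 17→23, due 12, tardiness 11
#121: 23→26, due 17, tardiness 9
#128: 26→33, due 20, tardiness 13
Sum = 0+3+11+9+13 = 36.
LPT (decreasing processing time): #107 #128 #114 #100 #121.
#107: 0→13, due 14, tardiness 0
#128: 13→20, due 20, tardiness 0
#114: 20→26, due 12, tardiness 14
#100: 26→30, due 16, tardiness 14
#121: 30→33, due 17, tardiness 16
Sum = 0+0+14+14+16 = 44.
Difference = 36 − 44 = -8.

-8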